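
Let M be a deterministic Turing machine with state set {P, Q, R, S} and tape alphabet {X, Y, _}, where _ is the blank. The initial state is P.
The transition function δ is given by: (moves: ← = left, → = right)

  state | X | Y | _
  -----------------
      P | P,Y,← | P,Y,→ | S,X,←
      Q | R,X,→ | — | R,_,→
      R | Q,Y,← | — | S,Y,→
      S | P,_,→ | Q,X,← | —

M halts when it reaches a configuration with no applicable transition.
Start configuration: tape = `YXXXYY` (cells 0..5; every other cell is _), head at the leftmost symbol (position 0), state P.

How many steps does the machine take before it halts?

14

state=P head=0 tape=[Y]XXXYY_   (P,Y)→(P,Y,→)
state=P head=1 tape=Y[X]XXYY_   (P,X)→(P,Y,←)
state=P head=0 tape=[Y]YXXYY_   (P,Y)→(P,Y,→)
state=P head=1 tape=Y[Y]XXYY_   (P,Y)→(P,Y,→)
state=P head=2 tape=YY[X]XYY_   (P,X)→(P,Y,←)
state=P head=1 tape=Y[Y]YXYY_   (P,Y)→(P,Y,→)
state=P head=2 tape=YY[Y]XYY_   (P,Y)→(P,Y,→)
state=P head=3 tape=YYY[X]YY_   (P,X)→(P,Y,←)
state=P head=2 tape=YY[Y]YYY_   (P,Y)→(P,Y,→)
state=P head=3 tape=YYY[Y]YY_   (P,Y)→(P,Y,→)
state=P head=4 tape=YYYY[Y]Y_   (P,Y)→(P,Y,→)
state=P head=5 tape=YYYYY[Y]_   (P,Y)→(P,Y,→)
state=P head=6 tape=YYYYYY[_]   (P,_)→(S,X,←)
state=S head=5 tape=YYYYY[Y]X   (S,Y)→(Q,X,←)
state=Q head=4 tape=YYYY[Y]XX
M halts after 14 transitions.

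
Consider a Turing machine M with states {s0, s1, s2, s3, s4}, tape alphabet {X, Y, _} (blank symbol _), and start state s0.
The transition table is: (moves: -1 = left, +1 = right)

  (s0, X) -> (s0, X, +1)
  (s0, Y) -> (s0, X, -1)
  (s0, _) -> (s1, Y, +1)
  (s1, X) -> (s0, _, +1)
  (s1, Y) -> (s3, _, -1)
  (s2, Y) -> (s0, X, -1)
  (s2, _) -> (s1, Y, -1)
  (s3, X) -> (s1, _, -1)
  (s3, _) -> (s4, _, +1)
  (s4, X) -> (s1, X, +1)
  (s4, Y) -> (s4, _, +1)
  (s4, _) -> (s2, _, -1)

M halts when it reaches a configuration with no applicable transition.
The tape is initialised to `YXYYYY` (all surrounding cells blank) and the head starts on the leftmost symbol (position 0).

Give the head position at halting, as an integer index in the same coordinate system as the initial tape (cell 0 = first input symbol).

7

state=s0 head=0 tape=_[Y]XYYYY__   (s0,Y)→(s0,X,-1)
state=s0 head=-1 tape=[_]XXYYYY__   (s0,_)→(s1,Y,+1)
state=s1 head=0 tape=Y[X]XYYYY__   (s1,X)→(s0,_,+1)
state=s0 head=1 tape=Y_[X]YYYY__   (s0,X)→(s0,X,+1)
state=s0 head=2 tape=Y_X[Y]YYY__   (s0,Y)→(s0,X,-1)
state=s0 head=1 tape=Y_[X]XYYY__   (s0,X)→(s0,X,+1)
state=s0 head=2 tape=Y_X[X]YYY__   (s0,X)→(s0,X,+1)
state=s0 head=3 tape=Y_XX[Y]YY__   (s0,Y)→(s0,X,-1)
state=s0 head=2 tape=Y_X[X]XYY__   (s0,X)→(s0,X,+1)
state=s0 head=3 tape=Y_XX[X]YY__   (s0,X)→(s0,X,+1)
state=s0 head=4 tape=Y_XXX[Y]Y__   (s0,Y)→(s0,X,-1)
state=s0 head=3 tape=Y_XX[X]XY__   (s0,X)→(s0,X,+1)
state=s0 head=4 tape=Y_XXX[X]Y__   (s0,X)→(s0,X,+1)
state=s0 head=5 tape=Y_XXXX[Y]__   (s0,Y)→(s0,X,-1)
state=s0 head=4 tape=Y_XXX[X]X__   (s0,X)→(s0,X,+1)
state=s0 head=5 tape=Y_XXXX[X]__   (s0,X)→(s0,X,+1)
state=s0 head=6 tape=Y_XXXXX[_]_   (s0,_)→(s1,Y,+1)
state=s1 head=7 tape=Y_XXXXXY[_]
At halt the head is at cell 7.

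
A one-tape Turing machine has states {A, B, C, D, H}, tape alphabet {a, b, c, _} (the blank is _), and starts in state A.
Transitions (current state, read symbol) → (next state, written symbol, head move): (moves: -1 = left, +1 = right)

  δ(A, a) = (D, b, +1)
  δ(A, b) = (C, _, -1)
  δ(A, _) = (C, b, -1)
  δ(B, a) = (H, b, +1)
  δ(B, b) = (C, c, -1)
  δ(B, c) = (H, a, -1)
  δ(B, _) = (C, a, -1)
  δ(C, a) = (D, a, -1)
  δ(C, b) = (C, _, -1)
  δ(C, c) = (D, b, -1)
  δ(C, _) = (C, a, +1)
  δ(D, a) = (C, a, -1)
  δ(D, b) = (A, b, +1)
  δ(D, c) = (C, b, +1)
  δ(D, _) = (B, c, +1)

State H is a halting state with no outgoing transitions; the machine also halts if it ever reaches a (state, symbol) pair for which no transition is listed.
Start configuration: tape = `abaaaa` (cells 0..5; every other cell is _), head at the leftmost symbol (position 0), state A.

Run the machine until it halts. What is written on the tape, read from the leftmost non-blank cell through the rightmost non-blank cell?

state=A head=0 tape=__[a]baaaa   (A,a)→(D,b,+1)
state=D head=1 tape=__b[b]aaaa   (D,b)→(A,b,+1)
state=A head=2 tape=__bb[a]aaa   (A,a)→(D,b,+1)
state=D head=3 tape=__bbb[a]aa   (D,a)→(C,a,-1)
state=C head=2 tape=__bb[b]aaa   (C,b)→(C,_,-1)
state=C head=1 tape=__b[b]_aaa   (C,b)→(C,_,-1)
state=C head=0 tape=__[b]__aaa   (C,b)→(C,_,-1)
state=C head=-1 tape=_[_]___aaa   (C,_)→(C,a,+1)
state=C head=0 tape=_a[_]__aaa   (C,_)→(C,a,+1)
state=C head=1 tape=_aa[_]_aaa   (C,_)→(C,a,+1)
state=C head=2 tape=_aaa[_]aaa   (C,_)→(C,a,+1)
state=C head=3 tape=_aaaa[a]aa   (C,a)→(D,a,-1)
state=D head=2 tape=_aaa[a]aaa   (D,a)→(C,a,-1)
state=C head=1 tape=_aa[a]aaaa   (C,a)→(D,a,-1)
state=D head=0 tape=_a[a]aaaaa   (D,a)→(C,a,-1)
state=C head=-1 tape=_[a]aaaaaa   (C,a)→(D,a,-1)
state=D head=-2 tape=[_]aaaaaaa   (D,_)→(B,c,+1)
state=B head=-1 tape=c[a]aaaaaa   (B,a)→(H,b,+1)
state=H head=0 tape=cb[a]aaaaa
The non-blank tape span at halt is cbaaaaaa.

cbaaaaaa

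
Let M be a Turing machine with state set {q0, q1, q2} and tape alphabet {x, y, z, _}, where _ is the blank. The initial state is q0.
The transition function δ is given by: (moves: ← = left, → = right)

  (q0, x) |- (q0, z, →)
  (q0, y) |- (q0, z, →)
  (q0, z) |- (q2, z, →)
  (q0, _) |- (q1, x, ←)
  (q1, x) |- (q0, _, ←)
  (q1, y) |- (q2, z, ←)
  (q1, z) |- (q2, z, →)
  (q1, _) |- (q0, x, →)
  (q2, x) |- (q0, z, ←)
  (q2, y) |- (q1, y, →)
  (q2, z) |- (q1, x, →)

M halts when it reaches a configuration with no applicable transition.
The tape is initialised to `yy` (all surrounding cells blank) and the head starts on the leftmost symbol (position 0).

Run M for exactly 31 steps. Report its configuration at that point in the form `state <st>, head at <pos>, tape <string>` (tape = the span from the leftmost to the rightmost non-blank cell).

q0 | [y]y_____   read y → write z, move →, go to q0
q0 | z[y]_____   read y → write z, move →, go to q0
q0 | zz[_]____   read _ → write x, move ←, go to q1
q1 | z[z]x____   read z → write z, move →, go to q2
q2 | zz[x]____   read x → write z, move ←, go to q0
q0 | z[z]z____   read z → write z, move →, go to q2
q2 | zz[z]____   read z → write x, move →, go to q1
q1 | zzx[_]___   read _ → write x, move →, go to q0
q0 | zzxx[_]__   read _ → write x, move ←, go to q1
q1 | zzx[x]x__   read x → write _, move ←, go to q0
q0 | zz[x]_x__   read x → write z, move →, go to q0
q0 | zzz[_]x__   read _ → write x, move ←, go to q1
q1 | zz[z]xx__   read z → write z, move →, go to q2
q2 | zzz[x]x__   read x → write z, move ←, go to q0
q0 | zz[z]zx__   read z → write z, move →, go to q2
q2 | zzz[z]x__   read z → write x, move →, go to q1
q1 | zzzx[x]__   read x → write _, move ←, go to q0
q0 | zzz[x]___   read x → write z, move →, go to q0
q0 | zzzz[_]__   read _ → write x, move ←, go to q1
q1 | zzz[z]x__   read z → write z, move →, go to q2
q2 | zzzz[x]__   read x → write z, move ←, go to q0
q0 | zzz[z]z__   read z → write z, move →, go to q2
q2 | zzzz[z]__   read z → write x, move →, go to q1
q1 | zzzzx[_]_   read _ → write x, move →, go to q0
q0 | zzzzxx[_]   read _ → write x, move ←, go to q1
q1 | zzzzx[x]x   read x → write _, move ←, go to q0
q0 | zzzz[x]_x   read x → write z, move →, go to q0
q0 | zzzzz[_]x   read _ → write x, move ←, go to q1
q1 | zzzz[z]xx   read z → write z, move →, go to q2
q2 | zzzzz[x]x   read x → write z, move ←, go to q0
q0 | zzzz[z]zx   read z → write z, move →, go to q2
q2 | zzzzz[z]x
After 31 steps: state q2, head at 5, tape zzzzzzx.

state q2, head at 5, tape zzzzzzx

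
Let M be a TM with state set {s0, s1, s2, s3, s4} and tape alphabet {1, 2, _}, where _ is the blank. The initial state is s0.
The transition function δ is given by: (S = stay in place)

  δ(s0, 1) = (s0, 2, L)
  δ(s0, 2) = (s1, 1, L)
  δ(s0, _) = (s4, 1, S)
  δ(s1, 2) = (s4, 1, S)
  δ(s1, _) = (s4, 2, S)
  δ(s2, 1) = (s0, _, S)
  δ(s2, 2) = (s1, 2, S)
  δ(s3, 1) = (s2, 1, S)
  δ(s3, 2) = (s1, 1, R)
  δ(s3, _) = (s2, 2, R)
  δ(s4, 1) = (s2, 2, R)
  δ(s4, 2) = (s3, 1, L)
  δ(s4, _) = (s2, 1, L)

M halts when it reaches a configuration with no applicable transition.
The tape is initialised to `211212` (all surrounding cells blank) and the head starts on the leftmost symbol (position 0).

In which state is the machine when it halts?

s0 | __[2]11212_   read 2 → write 1, move L, go to s1
s1 | _[_]111212_   read _ → write 2, move S, go to s4
s4 | _[2]111212_   read 2 → write 1, move L, go to s3
s3 | [_]1111212_   read _ → write 2, move R, go to s2
s2 | 2[1]111212_   read 1 → write _, move S, go to s0
s0 | 2[_]111212_   read _ → write 1, move S, go to s4
s4 | 2[1]111212_   read 1 → write 2, move R, go to s2
s2 | 22[1]11212_   read 1 → write _, move S, go to s0
s0 | 22[_]11212_   read _ → write 1, move S, go to s4
s4 | 22[1]11212_   read 1 → write 2, move R, go to s2
s2 | 222[1]1212_   read 1 → write _, move S, go to s0
s0 | 222[_]1212_   read _ → write 1, move S, go to s4
s4 | 222[1]1212_   read 1 → write 2, move R, go to s2
s2 | 2222[1]212_   read 1 → write _, move S, go to s0
s0 | 2222[_]212_   read _ → write 1, move S, go to s4
s4 | 2222[1]212_   read 1 → write 2, move R, go to s2
s2 | 22222[2]12_   read 2 → write 2, move S, go to s1
s1 | 22222[2]12_   read 2 → write 1, move S, go to s4
s4 | 22222[1]12_   read 1 → write 2, move R, go to s2
s2 | 222222[1]2_   read 1 → write _, move S, go to s0
s0 | 222222[_]2_   read _ → write 1, move S, go to s4
s4 | 222222[1]2_   read 1 → write 2, move R, go to s2
s2 | 2222222[2]_   read 2 → write 2, move S, go to s1
s1 | 2222222[2]_   read 2 → write 1, move S, go to s4
s4 | 2222222[1]_   read 1 → write 2, move R, go to s2
s2 | 22222222[_]
No transition is defined for (s2, _); M halts in state s2.

s2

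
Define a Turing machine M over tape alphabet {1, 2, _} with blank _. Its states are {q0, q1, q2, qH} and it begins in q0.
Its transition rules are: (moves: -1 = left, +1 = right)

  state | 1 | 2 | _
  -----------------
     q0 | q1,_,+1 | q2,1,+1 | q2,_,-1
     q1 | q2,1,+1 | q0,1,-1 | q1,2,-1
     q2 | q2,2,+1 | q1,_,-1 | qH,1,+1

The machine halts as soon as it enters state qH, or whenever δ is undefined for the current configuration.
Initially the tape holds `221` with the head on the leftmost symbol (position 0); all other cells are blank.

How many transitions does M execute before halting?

q0 | [2]21   read 2 → write 1, move +1, go to q2
q2 | 1[2]1   read 2 → write _, move -1, go to q1
q1 | [1]_1   read 1 → write 1, move +1, go to q2
q2 | 1[_]1   read _ → write 1, move +1, go to qH
qH | 11[1]
M halts after 4 transitions.

4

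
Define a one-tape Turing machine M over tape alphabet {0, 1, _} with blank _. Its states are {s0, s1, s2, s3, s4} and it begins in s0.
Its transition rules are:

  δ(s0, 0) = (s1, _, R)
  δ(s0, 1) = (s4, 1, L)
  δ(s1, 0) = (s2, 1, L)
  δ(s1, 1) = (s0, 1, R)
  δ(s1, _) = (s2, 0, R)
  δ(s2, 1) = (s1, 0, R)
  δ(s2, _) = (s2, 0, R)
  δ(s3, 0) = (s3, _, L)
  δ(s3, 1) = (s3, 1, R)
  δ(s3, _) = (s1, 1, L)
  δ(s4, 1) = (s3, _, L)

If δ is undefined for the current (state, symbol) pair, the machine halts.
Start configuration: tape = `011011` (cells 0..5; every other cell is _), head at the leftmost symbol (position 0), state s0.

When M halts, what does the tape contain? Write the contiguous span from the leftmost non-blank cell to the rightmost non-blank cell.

0000111

s0 | _[0]11011   read 0 → write _, move R, go to s1
s1 | __[1]1011   read 1 → write 1, move R, go to s0
s0 | __1[1]011   read 1 → write 1, move L, go to s4
s4 | __[1]1011   read 1 → write _, move L, go to s3
s3 | _[_]_1011   read _ → write 1, move L, go to s1
s1 | [_]1_1011   read _ → write 0, move R, go to s2
s2 | 0[1]_1011   read 1 → write 0, move R, go to s1
s1 | 00[_]1011   read _ → write 0, move R, go to s2
s2 | 000[1]011   read 1 → write 0, move R, go to s1
s1 | 0000[0]11   read 0 → write 1, move L, go to s2
s2 | 000[0]111
The non-blank tape span at halt is 0000111.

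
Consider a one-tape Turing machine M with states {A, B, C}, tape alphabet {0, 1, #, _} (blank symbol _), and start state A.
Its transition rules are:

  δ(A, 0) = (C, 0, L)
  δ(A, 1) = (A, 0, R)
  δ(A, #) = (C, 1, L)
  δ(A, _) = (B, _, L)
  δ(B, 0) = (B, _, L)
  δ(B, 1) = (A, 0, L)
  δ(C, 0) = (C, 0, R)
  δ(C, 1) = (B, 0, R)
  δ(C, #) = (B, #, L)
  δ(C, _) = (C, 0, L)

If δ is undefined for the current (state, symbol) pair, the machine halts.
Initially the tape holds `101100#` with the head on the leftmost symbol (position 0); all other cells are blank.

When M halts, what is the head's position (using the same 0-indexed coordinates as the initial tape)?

state=A head=0 tape=_[1]01100#   (A,1)→(A,0,R)
state=A head=1 tape=_0[0]1100#   (A,0)→(C,0,L)
state=C head=0 tape=_[0]01100#   (C,0)→(C,0,R)
state=C head=1 tape=_0[0]1100#   (C,0)→(C,0,R)
state=C head=2 tape=_00[1]100#   (C,1)→(B,0,R)
state=B head=3 tape=_000[1]00#   (B,1)→(A,0,L)
state=A head=2 tape=_00[0]000#   (A,0)→(C,0,L)
state=C head=1 tape=_0[0]0000#   (C,0)→(C,0,R)
state=C head=2 tape=_00[0]000#   (C,0)→(C,0,R)
state=C head=3 tape=_000[0]00#   (C,0)→(C,0,R)
state=C head=4 tape=_0000[0]0#   (C,0)→(C,0,R)
state=C head=5 tape=_00000[0]#   (C,0)→(C,0,R)
state=C head=6 tape=_000000[#]   (C,#)→(B,#,L)
state=B head=5 tape=_00000[0]#   (B,0)→(B,_,L)
state=B head=4 tape=_0000[0]_#   (B,0)→(B,_,L)
state=B head=3 tape=_000[0]__#   (B,0)→(B,_,L)
state=B head=2 tape=_00[0]___#   (B,0)→(B,_,L)
state=B head=1 tape=_0[0]____#   (B,0)→(B,_,L)
state=B head=0 tape=_[0]_____#   (B,0)→(B,_,L)
state=B head=-1 tape=[_]______#
At halt the head is at cell -1.

-1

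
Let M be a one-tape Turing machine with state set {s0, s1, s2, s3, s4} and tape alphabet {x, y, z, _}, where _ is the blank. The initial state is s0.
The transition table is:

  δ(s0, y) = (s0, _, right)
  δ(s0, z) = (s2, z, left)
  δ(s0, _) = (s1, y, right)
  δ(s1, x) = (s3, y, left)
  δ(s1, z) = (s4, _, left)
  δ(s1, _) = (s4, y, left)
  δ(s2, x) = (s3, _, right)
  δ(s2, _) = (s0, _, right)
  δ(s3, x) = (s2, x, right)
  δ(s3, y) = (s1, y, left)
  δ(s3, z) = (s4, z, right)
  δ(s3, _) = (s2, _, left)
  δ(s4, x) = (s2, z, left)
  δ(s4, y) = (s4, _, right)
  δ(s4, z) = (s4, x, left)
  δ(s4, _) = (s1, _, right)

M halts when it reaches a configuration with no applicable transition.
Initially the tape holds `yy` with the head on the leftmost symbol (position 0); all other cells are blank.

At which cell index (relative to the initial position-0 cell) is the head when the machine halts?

5

state=s0 head=0 tape=[y]y____   (s0,y)→(s0,_,right)
state=s0 head=1 tape=_[y]____   (s0,y)→(s0,_,right)
state=s0 head=2 tape=__[_]___   (s0,_)→(s1,y,right)
state=s1 head=3 tape=__y[_]__   (s1,_)→(s4,y,left)
state=s4 head=2 tape=__[y]y__   (s4,y)→(s4,_,right)
state=s4 head=3 tape=___[y]__   (s4,y)→(s4,_,right)
state=s4 head=4 tape=____[_]_   (s4,_)→(s1,_,right)
state=s1 head=5 tape=_____[_]   (s1,_)→(s4,y,left)
state=s4 head=4 tape=____[_]y   (s4,_)→(s1,_,right)
state=s1 head=5 tape=_____[y]
At halt the head is at cell 5.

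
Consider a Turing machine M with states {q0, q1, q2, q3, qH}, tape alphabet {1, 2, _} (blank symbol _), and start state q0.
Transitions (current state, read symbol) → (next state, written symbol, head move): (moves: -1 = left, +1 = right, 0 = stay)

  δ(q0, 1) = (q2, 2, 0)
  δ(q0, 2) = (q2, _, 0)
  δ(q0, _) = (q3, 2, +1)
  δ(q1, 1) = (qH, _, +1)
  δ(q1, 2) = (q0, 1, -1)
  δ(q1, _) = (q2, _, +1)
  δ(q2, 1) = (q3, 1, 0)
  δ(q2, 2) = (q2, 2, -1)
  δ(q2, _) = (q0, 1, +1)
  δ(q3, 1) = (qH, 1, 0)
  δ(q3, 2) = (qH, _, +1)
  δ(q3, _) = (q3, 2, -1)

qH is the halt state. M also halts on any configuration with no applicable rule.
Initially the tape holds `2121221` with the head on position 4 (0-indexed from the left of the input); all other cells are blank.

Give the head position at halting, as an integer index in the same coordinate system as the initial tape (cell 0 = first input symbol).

5

state=q0 head=4 tape=2121[2]21   (q0,2)→(q2,_,0)
state=q2 head=4 tape=2121[_]21   (q2,_)→(q0,1,+1)
state=q0 head=5 tape=21211[2]1   (q0,2)→(q2,_,0)
state=q2 head=5 tape=21211[_]1   (q2,_)→(q0,1,+1)
state=q0 head=6 tape=212111[1]   (q0,1)→(q2,2,0)
state=q2 head=6 tape=212111[2]   (q2,2)→(q2,2,-1)
state=q2 head=5 tape=21211[1]2   (q2,1)→(q3,1,0)
state=q3 head=5 tape=21211[1]2   (q3,1)→(qH,1,0)
state=qH head=5 tape=21211[1]2
At halt the head is at cell 5.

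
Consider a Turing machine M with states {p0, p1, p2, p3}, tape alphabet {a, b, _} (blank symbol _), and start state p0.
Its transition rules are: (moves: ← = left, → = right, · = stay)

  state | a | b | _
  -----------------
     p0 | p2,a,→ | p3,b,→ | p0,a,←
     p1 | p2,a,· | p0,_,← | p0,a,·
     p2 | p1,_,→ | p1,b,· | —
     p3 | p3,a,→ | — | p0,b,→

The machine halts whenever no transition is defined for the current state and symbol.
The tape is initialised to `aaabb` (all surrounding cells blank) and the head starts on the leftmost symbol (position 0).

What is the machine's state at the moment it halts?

state=p0 head=0 tape=[a]aabb   (p0,a)→(p2,a,→)
state=p2 head=1 tape=a[a]abb   (p2,a)→(p1,_,→)
state=p1 head=2 tape=a_[a]bb   (p1,a)→(p2,a,·)
state=p2 head=2 tape=a_[a]bb   (p2,a)→(p1,_,→)
state=p1 head=3 tape=a__[b]b   (p1,b)→(p0,_,←)
state=p0 head=2 tape=a_[_]_b   (p0,_)→(p0,a,←)
state=p0 head=1 tape=a[_]a_b   (p0,_)→(p0,a,←)
state=p0 head=0 tape=[a]aa_b   (p0,a)→(p2,a,→)
state=p2 head=1 tape=a[a]a_b   (p2,a)→(p1,_,→)
state=p1 head=2 tape=a_[a]_b   (p1,a)→(p2,a,·)
state=p2 head=2 tape=a_[a]_b   (p2,a)→(p1,_,→)
state=p1 head=3 tape=a__[_]b   (p1,_)→(p0,a,·)
state=p0 head=3 tape=a__[a]b   (p0,a)→(p2,a,→)
state=p2 head=4 tape=a__a[b]   (p2,b)→(p1,b,·)
state=p1 head=4 tape=a__a[b]   (p1,b)→(p0,_,←)
state=p0 head=3 tape=a__[a]_   (p0,a)→(p2,a,→)
state=p2 head=4 tape=a__a[_]
No transition is defined for (p2, _); M halts in state p2.

p2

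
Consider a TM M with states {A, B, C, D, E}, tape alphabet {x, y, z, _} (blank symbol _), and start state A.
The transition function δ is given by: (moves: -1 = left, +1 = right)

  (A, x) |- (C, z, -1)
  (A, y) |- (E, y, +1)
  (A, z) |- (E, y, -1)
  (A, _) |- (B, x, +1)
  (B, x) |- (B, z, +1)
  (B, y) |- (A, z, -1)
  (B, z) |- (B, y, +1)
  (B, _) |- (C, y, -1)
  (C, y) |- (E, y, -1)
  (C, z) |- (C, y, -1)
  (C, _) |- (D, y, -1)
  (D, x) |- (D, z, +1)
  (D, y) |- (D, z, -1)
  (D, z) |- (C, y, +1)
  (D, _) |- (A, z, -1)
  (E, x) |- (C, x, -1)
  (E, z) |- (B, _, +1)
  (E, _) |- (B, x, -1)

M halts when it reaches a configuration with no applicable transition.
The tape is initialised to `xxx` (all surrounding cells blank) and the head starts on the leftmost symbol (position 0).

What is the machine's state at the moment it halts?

E

state=A head=0 tape=______[x]xx_   (A,x)→(C,z,-1)
state=C head=-1 tape=_____[_]zxx_   (C,_)→(D,y,-1)
state=D head=-2 tape=____[_]yzxx_   (D,_)→(A,z,-1)
state=A head=-3 tape=___[_]zyzxx_   (A,_)→(B,x,+1)
state=B head=-2 tape=___x[z]yzxx_   (B,z)→(B,y,+1)
state=B head=-1 tape=___xy[y]zxx_   (B,y)→(A,z,-1)
state=A head=-2 tape=___x[y]zzxx_   (A,y)→(E,y,+1)
state=E head=-1 tape=___xy[z]zxx_   (E,z)→(B,_,+1)
state=B head=0 tape=___xy_[z]xx_   (B,z)→(B,y,+1)
state=B head=1 tape=___xy_y[x]x_   (B,x)→(B,z,+1)
state=B head=2 tape=___xy_yz[x]_   (B,x)→(B,z,+1)
state=B head=3 tape=___xy_yzz[_]   (B,_)→(C,y,-1)
state=C head=2 tape=___xy_yz[z]y   (C,z)→(C,y,-1)
state=C head=1 tape=___xy_y[z]yy   (C,z)→(C,y,-1)
state=C head=0 tape=___xy_[y]yyy   (C,y)→(E,y,-1)
state=E head=-1 tape=___xy[_]yyyy   (E,_)→(B,x,-1)
state=B head=-2 tape=___x[y]xyyyy   (B,y)→(A,z,-1)
state=A head=-3 tape=___[x]zxyyyy   (A,x)→(C,z,-1)
state=C head=-4 tape=__[_]zzxyyyy   (C,_)→(D,y,-1)
state=D head=-5 tape=_[_]yzzxyyyy   (D,_)→(A,z,-1)
state=A head=-6 tape=[_]zyzzxyyyy   (A,_)→(B,x,+1)
state=B head=-5 tape=x[z]yzzxyyyy   (B,z)→(B,y,+1)
state=B head=-4 tape=xy[y]zzxyyyy   (B,y)→(A,z,-1)
state=A head=-5 tape=x[y]zzzxyyyy   (A,y)→(E,y,+1)
state=E head=-4 tape=xy[z]zzxyyyy   (E,z)→(B,_,+1)
state=B head=-3 tape=xy_[z]zxyyyy   (B,z)→(B,y,+1)
state=B head=-2 tape=xy_y[z]xyyyy   (B,z)→(B,y,+1)
state=B head=-1 tape=xy_yy[x]yyyy   (B,x)→(B,z,+1)
state=B head=0 tape=xy_yyz[y]yyy   (B,y)→(A,z,-1)
state=A head=-1 tape=xy_yy[z]zyyy   (A,z)→(E,y,-1)
state=E head=-2 tape=xy_y[y]yzyyy
No transition is defined for (E, y); M halts in state E.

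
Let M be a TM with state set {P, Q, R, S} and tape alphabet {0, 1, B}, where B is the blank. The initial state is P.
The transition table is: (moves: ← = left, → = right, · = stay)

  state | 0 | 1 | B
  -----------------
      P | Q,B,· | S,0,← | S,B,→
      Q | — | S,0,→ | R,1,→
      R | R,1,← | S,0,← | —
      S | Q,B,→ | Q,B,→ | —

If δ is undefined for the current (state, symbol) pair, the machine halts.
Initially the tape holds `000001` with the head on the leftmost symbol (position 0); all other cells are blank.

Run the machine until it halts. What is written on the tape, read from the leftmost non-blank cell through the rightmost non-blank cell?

010001

P | B[0]00001   read 0 → write B, move ·, go to Q
Q | B[B]00001   read B → write 1, move →, go to R
R | B1[0]0001   read 0 → write 1, move ←, go to R
R | B[1]10001   read 1 → write 0, move ←, go to S
S | [B]010001
The non-blank tape span at halt is 010001.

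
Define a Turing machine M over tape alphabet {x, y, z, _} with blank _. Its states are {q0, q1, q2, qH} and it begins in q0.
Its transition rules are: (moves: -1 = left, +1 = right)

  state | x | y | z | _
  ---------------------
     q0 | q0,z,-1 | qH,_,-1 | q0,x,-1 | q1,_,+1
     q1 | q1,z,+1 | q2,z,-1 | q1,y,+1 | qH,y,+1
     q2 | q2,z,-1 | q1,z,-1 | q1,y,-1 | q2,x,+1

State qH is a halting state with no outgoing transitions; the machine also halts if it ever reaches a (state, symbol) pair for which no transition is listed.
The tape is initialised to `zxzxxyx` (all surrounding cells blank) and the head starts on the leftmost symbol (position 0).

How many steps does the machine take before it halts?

18

q0 | _[z]xzxxyx   read z → write x, move -1, go to q0
q0 | [_]xxzxxyx   read _ → write _, move +1, go to q1
q1 | _[x]xzxxyx   read x → write z, move +1, go to q1
q1 | _z[x]zxxyx   read x → write z, move +1, go to q1
q1 | _zz[z]xxyx   read z → write y, move +1, go to q1
q1 | _zzy[x]xyx   read x → write z, move +1, go to q1
q1 | _zzyz[x]yx   read x → write z, move +1, go to q1
q1 | _zzyzz[y]x   read y → write z, move -1, go to q2
q2 | _zzyz[z]zx   read z → write y, move -1, go to q1
q1 | _zzy[z]yzx   read z → write y, move +1, go to q1
q1 | _zzyy[y]zx   read y → write z, move -1, go to q2
q2 | _zzy[y]zzx   read y → write z, move -1, go to q1
q1 | _zz[y]zzzx   read y → write z, move -1, go to q2
q2 | _z[z]zzzzx   read z → write y, move -1, go to q1
q1 | _[z]yzzzzx   read z → write y, move +1, go to q1
q1 | _y[y]zzzzx   read y → write z, move -1, go to q2
q2 | _[y]zzzzzx   read y → write z, move -1, go to q1
q1 | [_]zzzzzzx   read _ → write y, move +1, go to qH
qH | y[z]zzzzzx
M halts after 18 transitions.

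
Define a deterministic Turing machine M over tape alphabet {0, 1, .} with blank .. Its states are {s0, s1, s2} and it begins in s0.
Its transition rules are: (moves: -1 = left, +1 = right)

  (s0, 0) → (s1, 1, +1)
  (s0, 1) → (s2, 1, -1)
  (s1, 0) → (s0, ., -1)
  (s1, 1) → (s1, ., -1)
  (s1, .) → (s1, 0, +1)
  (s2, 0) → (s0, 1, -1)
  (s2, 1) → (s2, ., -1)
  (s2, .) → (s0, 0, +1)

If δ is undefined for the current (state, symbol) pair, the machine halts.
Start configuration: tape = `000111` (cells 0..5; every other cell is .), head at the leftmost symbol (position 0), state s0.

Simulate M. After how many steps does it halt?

6

s0 | ..[0]00111   read 0 → write 1, move +1, go to s1
s1 | ..1[0]0111   read 0 → write ., move -1, go to s0
s0 | ..[1].0111   read 1 → write 1, move -1, go to s2
s2 | .[.]1.0111   read . → write 0, move +1, go to s0
s0 | .0[1].0111   read 1 → write 1, move -1, go to s2
s2 | .[0]1.0111   read 0 → write 1, move -1, go to s0
s0 | [.]11.0111
M halts after 6 transitions.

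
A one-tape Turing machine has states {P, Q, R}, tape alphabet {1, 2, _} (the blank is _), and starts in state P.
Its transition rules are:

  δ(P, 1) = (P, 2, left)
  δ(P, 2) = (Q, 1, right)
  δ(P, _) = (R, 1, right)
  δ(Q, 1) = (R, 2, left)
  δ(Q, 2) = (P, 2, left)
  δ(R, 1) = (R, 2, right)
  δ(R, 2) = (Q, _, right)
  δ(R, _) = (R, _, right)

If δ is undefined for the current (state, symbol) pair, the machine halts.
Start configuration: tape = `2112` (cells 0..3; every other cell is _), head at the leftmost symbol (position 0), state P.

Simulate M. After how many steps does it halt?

state=P head=0 tape=[2]112_   (P,2)→(Q,1,right)
state=Q head=1 tape=1[1]12_   (Q,1)→(R,2,left)
state=R head=0 tape=[1]212_   (R,1)→(R,2,right)
state=R head=1 tape=2[2]12_   (R,2)→(Q,_,right)
state=Q head=2 tape=2_[1]2_   (Q,1)→(R,2,left)
state=R head=1 tape=2[_]22_   (R,_)→(R,_,right)
state=R head=2 tape=2_[2]2_   (R,2)→(Q,_,right)
state=Q head=3 tape=2__[2]_   (Q,2)→(P,2,left)
state=P head=2 tape=2_[_]2_   (P,_)→(R,1,right)
state=R head=3 tape=2_1[2]_   (R,2)→(Q,_,right)
state=Q head=4 tape=2_1_[_]
M halts after 10 transitions.

10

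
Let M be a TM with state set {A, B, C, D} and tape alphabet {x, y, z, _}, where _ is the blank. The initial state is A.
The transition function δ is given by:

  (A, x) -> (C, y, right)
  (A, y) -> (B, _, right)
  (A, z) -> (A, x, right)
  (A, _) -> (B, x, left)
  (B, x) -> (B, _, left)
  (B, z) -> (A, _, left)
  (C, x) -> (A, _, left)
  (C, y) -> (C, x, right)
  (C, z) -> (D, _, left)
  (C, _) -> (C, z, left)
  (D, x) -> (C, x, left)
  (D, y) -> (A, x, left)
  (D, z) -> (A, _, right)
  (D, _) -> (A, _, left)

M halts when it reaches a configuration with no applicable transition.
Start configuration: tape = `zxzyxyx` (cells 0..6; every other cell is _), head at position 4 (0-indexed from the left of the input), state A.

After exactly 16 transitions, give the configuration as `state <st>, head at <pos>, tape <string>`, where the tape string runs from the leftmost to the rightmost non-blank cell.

A | zxzy[x]yx   read x → write y, move right, go to C
C | zxzyy[y]x   read y → write x, move right, go to C
C | zxzyyx[x]   read x → write _, move left, go to A
A | zxzyy[x]_   read x → write y, move right, go to C
C | zxzyyy[_]   read _ → write z, move left, go to C
C | zxzyy[y]z   read y → write x, move right, go to C
C | zxzyyx[z]   read z → write _, move left, go to D
D | zxzyy[x]_   read x → write x, move left, go to C
C | zxzy[y]x_   read y → write x, move right, go to C
C | zxzyx[x]_   read x → write _, move left, go to A
A | zxzy[x]__   read x → write y, move right, go to C
C | zxzyy[_]_   read _ → write z, move left, go to C
C | zxzy[y]z_   read y → write x, move right, go to C
C | zxzyx[z]_   read z → write _, move left, go to D
D | zxzy[x]__   read x → write x, move left, go to C
C | zxz[y]x__   read y → write x, move right, go to C
C | zxzx[x]__
After 16 steps: state C, head at 4, tape zxzxx.

state C, head at 4, tape zxzxx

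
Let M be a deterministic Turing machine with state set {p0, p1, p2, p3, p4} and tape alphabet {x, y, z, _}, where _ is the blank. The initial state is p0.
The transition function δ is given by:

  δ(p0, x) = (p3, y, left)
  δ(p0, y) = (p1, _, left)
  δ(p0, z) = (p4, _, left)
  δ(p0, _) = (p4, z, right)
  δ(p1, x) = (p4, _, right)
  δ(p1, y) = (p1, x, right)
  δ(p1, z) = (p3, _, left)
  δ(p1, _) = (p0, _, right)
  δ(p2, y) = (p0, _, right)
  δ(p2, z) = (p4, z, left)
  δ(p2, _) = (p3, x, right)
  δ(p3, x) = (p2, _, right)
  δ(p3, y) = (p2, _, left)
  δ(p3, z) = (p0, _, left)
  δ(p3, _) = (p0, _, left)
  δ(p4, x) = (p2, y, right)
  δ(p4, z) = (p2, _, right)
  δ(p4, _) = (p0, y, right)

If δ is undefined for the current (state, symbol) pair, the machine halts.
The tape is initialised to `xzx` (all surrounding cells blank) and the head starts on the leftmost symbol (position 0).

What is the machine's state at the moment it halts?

p0 | __[x]zx__   read x → write y, move left, go to p3
p3 | _[_]yzx__   read _ → write _, move left, go to p0
p0 | [_]_yzx__   read _ → write z, move right, go to p4
p4 | z[_]yzx__   read _ → write y, move right, go to p0
p0 | zy[y]zx__   read y → write _, move left, go to p1
p1 | z[y]_zx__   read y → write x, move right, go to p1
p1 | zx[_]zx__   read _ → write _, move right, go to p0
p0 | zx_[z]x__   read z → write _, move left, go to p4
p4 | zx[_]_x__   read _ → write y, move right, go to p0
p0 | zxy[_]x__   read _ → write z, move right, go to p4
p4 | zxyz[x]__   read x → write y, move right, go to p2
p2 | zxyzy[_]_   read _ → write x, move right, go to p3
p3 | zxyzyx[_]   read _ → write _, move left, go to p0
p0 | zxyzy[x]_   read x → write y, move left, go to p3
p3 | zxyz[y]y_   read y → write _, move left, go to p2
p2 | zxy[z]_y_   read z → write z, move left, go to p4
p4 | zx[y]z_y_
No transition is defined for (p4, y); M halts in state p4.

p4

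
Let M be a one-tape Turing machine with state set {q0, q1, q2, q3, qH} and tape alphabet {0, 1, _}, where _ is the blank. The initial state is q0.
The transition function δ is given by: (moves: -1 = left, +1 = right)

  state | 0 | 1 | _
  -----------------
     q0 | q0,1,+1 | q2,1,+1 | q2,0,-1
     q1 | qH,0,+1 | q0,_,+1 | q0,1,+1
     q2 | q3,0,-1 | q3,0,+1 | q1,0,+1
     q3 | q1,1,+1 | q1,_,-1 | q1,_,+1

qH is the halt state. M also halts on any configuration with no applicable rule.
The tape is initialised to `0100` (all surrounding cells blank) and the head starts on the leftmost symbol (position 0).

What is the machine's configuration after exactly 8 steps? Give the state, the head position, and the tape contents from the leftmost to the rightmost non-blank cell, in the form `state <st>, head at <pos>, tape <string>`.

state qH, head at 2, tape 0000

state=q0 head=0 tape=[0]100   (q0,0)→(q0,1,+1)
state=q0 head=1 tape=1[1]00   (q0,1)→(q2,1,+1)
state=q2 head=2 tape=11[0]0   (q2,0)→(q3,0,-1)
state=q3 head=1 tape=1[1]00   (q3,1)→(q1,_,-1)
state=q1 head=0 tape=[1]_00   (q1,1)→(q0,_,+1)
state=q0 head=1 tape=_[_]00   (q0,_)→(q2,0,-1)
state=q2 head=0 tape=[_]000   (q2,_)→(q1,0,+1)
state=q1 head=1 tape=0[0]00   (q1,0)→(qH,0,+1)
state=qH head=2 tape=00[0]0
After 8 steps: state qH, head at 2, tape 0000.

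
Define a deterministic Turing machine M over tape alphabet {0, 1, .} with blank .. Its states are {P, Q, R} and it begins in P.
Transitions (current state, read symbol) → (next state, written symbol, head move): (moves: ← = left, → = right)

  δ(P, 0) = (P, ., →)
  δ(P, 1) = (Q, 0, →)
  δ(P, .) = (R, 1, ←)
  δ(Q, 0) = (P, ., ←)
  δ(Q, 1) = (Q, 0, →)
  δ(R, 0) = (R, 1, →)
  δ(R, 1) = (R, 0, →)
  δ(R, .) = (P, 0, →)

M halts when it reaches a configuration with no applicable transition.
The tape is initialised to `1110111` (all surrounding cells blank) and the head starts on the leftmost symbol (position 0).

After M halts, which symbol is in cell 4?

0

P | [1]110111.   read 1 → write 0, move →, go to Q
Q | 0[1]10111.   read 1 → write 0, move →, go to Q
Q | 00[1]0111.   read 1 → write 0, move →, go to Q
Q | 000[0]111.   read 0 → write ., move ←, go to P
P | 00[0].111.   read 0 → write ., move →, go to P
P | 00.[.]111.   read . → write 1, move ←, go to R
R | 00[.]1111.   read . → write 0, move →, go to P
P | 000[1]111.   read 1 → write 0, move →, go to Q
Q | 0000[1]11.   read 1 → write 0, move →, go to Q
Q | 00000[1]1.   read 1 → write 0, move →, go to Q
Q | 000000[1].   read 1 → write 0, move →, go to Q
Q | 0000000[.]
Cell 4 holds 0 when M halts.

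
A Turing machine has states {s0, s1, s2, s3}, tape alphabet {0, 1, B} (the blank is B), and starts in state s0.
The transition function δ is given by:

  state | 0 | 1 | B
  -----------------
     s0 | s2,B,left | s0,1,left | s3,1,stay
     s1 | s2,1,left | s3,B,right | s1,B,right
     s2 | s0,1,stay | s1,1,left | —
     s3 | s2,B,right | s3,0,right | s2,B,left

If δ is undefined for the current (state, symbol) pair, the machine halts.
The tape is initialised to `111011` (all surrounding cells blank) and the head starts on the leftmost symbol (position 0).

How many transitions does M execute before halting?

s0 | B[1]11011B   read 1 → write 1, move left, go to s0
s0 | [B]111011B   read B → write 1, move stay, go to s3
s3 | [1]111011B   read 1 → write 0, move right, go to s3
s3 | 0[1]11011B   read 1 → write 0, move right, go to s3
s3 | 00[1]1011B   read 1 → write 0, move right, go to s3
s3 | 000[1]011B   read 1 → write 0, move right, go to s3
s3 | 0000[0]11B   read 0 → write B, move right, go to s2
s2 | 0000B[1]1B   read 1 → write 1, move left, go to s1
s1 | 0000[B]11B   read B → write B, move right, go to s1
s1 | 0000B[1]1B   read 1 → write B, move right, go to s3
s3 | 0000BB[1]B   read 1 → write 0, move right, go to s3
s3 | 0000BB0[B]   read B → write B, move left, go to s2
s2 | 0000BB[0]B   read 0 → write 1, move stay, go to s0
s0 | 0000BB[1]B   read 1 → write 1, move left, go to s0
s0 | 0000B[B]1B   read B → write 1, move stay, go to s3
s3 | 0000B[1]1B   read 1 → write 0, move right, go to s3
s3 | 0000B0[1]B   read 1 → write 0, move right, go to s3
s3 | 0000B00[B]   read B → write B, move left, go to s2
s2 | 0000B0[0]B   read 0 → write 1, move stay, go to s0
s0 | 0000B0[1]B   read 1 → write 1, move left, go to s0
s0 | 0000B[0]1B   read 0 → write B, move left, go to s2
s2 | 0000[B]B1B
M halts after 21 transitions.

21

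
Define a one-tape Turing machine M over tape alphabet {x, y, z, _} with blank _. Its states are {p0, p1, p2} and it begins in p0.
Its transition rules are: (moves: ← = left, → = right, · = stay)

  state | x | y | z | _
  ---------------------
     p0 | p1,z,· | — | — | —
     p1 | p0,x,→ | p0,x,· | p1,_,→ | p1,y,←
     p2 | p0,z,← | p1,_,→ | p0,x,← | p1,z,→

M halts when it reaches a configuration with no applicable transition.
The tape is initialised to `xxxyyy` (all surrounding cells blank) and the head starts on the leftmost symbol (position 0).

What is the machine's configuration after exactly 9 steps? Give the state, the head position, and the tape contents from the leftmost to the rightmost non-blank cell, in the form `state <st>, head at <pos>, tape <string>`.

p0 | [x]xxyyy   read x → write z, move ·, go to p1
p1 | [z]xxyyy   read z → write _, move →, go to p1
p1 | _[x]xyyy   read x → write x, move →, go to p0
p0 | _x[x]yyy   read x → write z, move ·, go to p1
p1 | _x[z]yyy   read z → write _, move →, go to p1
p1 | _x_[y]yy   read y → write x, move ·, go to p0
p0 | _x_[x]yy   read x → write z, move ·, go to p1
p1 | _x_[z]yy   read z → write _, move →, go to p1
p1 | _x__[y]y   read y → write x, move ·, go to p0
p0 | _x__[x]y
After 9 steps: state p0, head at 4, tape x__xy.

state p0, head at 4, tape x__xy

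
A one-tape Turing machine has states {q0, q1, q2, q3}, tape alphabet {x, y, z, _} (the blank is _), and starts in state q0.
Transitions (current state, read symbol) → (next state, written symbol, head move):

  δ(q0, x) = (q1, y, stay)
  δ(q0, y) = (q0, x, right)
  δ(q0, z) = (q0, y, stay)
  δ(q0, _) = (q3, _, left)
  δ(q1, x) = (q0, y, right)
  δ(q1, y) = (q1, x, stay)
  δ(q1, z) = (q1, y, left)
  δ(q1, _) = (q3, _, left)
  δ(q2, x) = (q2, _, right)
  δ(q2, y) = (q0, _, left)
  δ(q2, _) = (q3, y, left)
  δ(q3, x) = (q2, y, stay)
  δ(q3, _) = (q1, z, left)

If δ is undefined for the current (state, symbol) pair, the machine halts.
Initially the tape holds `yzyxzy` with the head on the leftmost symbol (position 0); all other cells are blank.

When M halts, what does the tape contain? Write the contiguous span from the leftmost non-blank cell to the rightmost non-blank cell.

xxxyy

q0 | [y]zyxzy_   read y → write x, move right, go to q0
q0 | x[z]yxzy_   read z → write y, move stay, go to q0
q0 | x[y]yxzy_   read y → write x, move right, go to q0
q0 | xx[y]xzy_   read y → write x, move right, go to q0
q0 | xxx[x]zy_   read x → write y, move stay, go to q1
q1 | xxx[y]zy_   read y → write x, move stay, go to q1
q1 | xxx[x]zy_   read x → write y, move right, go to q0
q0 | xxxy[z]y_   read z → write y, move stay, go to q0
q0 | xxxy[y]y_   read y → write x, move right, go to q0
q0 | xxxyx[y]_   read y → write x, move right, go to q0
q0 | xxxyxx[_]   read _ → write _, move left, go to q3
q3 | xxxyx[x]_   read x → write y, move stay, go to q2
q2 | xxxyx[y]_   read y → write _, move left, go to q0
q0 | xxxy[x]__   read x → write y, move stay, go to q1
q1 | xxxy[y]__   read y → write x, move stay, go to q1
q1 | xxxy[x]__   read x → write y, move right, go to q0
q0 | xxxyy[_]_   read _ → write _, move left, go to q3
q3 | xxxy[y]__
The non-blank tape span at halt is xxxyy.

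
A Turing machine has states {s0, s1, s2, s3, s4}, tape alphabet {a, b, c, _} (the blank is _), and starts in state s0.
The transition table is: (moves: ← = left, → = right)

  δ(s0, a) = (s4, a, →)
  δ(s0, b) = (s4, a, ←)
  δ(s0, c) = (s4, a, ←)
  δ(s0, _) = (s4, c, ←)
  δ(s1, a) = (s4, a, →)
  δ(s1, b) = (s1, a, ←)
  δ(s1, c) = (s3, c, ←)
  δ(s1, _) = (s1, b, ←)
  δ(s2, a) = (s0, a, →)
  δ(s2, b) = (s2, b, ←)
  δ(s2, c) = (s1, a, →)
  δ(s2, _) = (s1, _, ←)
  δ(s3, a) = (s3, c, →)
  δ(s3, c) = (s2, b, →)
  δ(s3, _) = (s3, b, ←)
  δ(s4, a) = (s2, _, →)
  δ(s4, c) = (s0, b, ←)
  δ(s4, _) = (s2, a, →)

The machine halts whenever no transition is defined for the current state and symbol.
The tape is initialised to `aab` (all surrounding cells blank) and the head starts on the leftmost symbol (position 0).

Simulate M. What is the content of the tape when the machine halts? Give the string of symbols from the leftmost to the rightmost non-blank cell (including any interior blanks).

s0 | [a]ab__   read a → write a, move →, go to s4
s4 | a[a]b__   read a → write _, move →, go to s2
s2 | a_[b]__   read b → write b, move ←, go to s2
s2 | a[_]b__   read _ → write _, move ←, go to s1
s1 | [a]_b__   read a → write a, move →, go to s4
s4 | a[_]b__   read _ → write a, move →, go to s2
s2 | aa[b]__   read b → write b, move ←, go to s2
s2 | a[a]b__   read a → write a, move →, go to s0
s0 | aa[b]__   read b → write a, move ←, go to s4
s4 | a[a]a__   read a → write _, move →, go to s2
s2 | a_[a]__   read a → write a, move →, go to s0
s0 | a_a[_]_   read _ → write c, move ←, go to s4
s4 | a_[a]c_   read a → write _, move →, go to s2
s2 | a__[c]_   read c → write a, move →, go to s1
s1 | a__a[_]   read _ → write b, move ←, go to s1
s1 | a__[a]b   read a → write a, move →, go to s4
s4 | a__a[b]
The non-blank tape span at halt is a__ab.

a__ab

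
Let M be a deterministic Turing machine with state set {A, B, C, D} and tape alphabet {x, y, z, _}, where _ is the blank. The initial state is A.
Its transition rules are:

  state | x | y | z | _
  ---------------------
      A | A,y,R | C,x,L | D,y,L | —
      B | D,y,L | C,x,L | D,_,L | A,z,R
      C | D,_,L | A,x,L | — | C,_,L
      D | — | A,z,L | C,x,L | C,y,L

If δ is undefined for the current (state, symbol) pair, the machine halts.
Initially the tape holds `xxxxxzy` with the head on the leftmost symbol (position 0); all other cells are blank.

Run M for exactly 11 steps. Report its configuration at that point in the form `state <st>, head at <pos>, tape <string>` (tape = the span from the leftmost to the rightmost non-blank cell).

A | _[x]xxxxzy   read x → write y, move R, go to A
A | _y[x]xxxzy   read x → write y, move R, go to A
A | _yy[x]xxzy   read x → write y, move R, go to A
A | _yyy[x]xzy   read x → write y, move R, go to A
A | _yyyy[x]zy   read x → write y, move R, go to A
A | _yyyyy[z]y   read z → write y, move L, go to D
D | _yyyy[y]yy   read y → write z, move L, go to A
A | _yyy[y]zyy   read y → write x, move L, go to C
C | _yy[y]xzyy   read y → write x, move L, go to A
A | _y[y]xxzyy   read y → write x, move L, go to C
C | _[y]xxxzyy   read y → write x, move L, go to A
A | [_]xxxxzyy
After 11 steps: state A, head at -1, tape xxxxzyy.

state A, head at -1, tape xxxxzyy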